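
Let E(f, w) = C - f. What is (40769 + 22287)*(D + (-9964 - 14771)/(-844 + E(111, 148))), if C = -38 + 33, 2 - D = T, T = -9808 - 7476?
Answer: 4366442773/4 ≈ 1.0916e+9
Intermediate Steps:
T = -17284
D = 17286 (D = 2 - 1*(-17284) = 2 + 17284 = 17286)
C = -5
E(f, w) = -5 - f
(40769 + 22287)*(D + (-9964 - 14771)/(-844 + E(111, 148))) = (40769 + 22287)*(17286 + (-9964 - 14771)/(-844 + (-5 - 1*111))) = 63056*(17286 - 24735/(-844 + (-5 - 111))) = 63056*(17286 - 24735/(-844 - 116)) = 63056*(17286 - 24735/(-960)) = 63056*(17286 - 24735*(-1/960)) = 63056*(17286 + 1649/64) = 63056*(1107953/64) = 4366442773/4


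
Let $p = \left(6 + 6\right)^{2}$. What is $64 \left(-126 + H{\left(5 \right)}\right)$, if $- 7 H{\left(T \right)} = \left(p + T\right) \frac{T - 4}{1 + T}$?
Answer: $- \frac{174112}{21} \approx -8291.0$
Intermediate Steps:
$p = 144$ ($p = 12^{2} = 144$)
$H{\left(T \right)} = - \frac{\left(-4 + T\right) \left(144 + T\right)}{7 \left(1 + T\right)}$ ($H{\left(T \right)} = - \frac{\left(144 + T\right) \frac{T - 4}{1 + T}}{7} = - \frac{\left(144 + T\right) \frac{-4 + T}{1 + T}}{7} = - \frac{\frac{1}{1 + T} \left(-4 + T\right) \left(144 + T\right)}{7} = - \frac{\left(-4 + T\right) \left(144 + T\right)}{7 \left(1 + T\right)}$)
$64 \left(-126 + H{\left(5 \right)}\right) = 64 \left(-126 + \frac{576 - 5^{2} - 700}{7 \left(1 + 5\right)}\right) = 64 \left(-126 + \frac{576 - 25 - 700}{7 \cdot 6}\right) = 64 \left(-126 + \frac{1}{7} \cdot \frac{1}{6} \left(576 - 25 - 700\right)\right) = 64 \left(-126 + \frac{1}{7} \cdot \frac{1}{6} \left(-149\right)\right) = 64 \left(-126 - \frac{149}{42}\right) = 64 \left(- \frac{5441}{42}\right) = - \frac{174112}{21}$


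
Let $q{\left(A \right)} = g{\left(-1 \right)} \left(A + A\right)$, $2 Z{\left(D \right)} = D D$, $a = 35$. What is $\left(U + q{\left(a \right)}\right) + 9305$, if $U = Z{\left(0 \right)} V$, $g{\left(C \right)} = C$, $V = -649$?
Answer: $9235$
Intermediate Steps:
$Z{\left(D \right)} = \frac{D^{2}}{2}$ ($Z{\left(D \right)} = \frac{D D}{2} = \frac{D^{2}}{2}$)
$q{\left(A \right)} = - 2 A$ ($q{\left(A \right)} = - (A + A) = - 2 A$)
$U = 0$ ($U = \frac{0^{2}}{2} \left(-649\right) = \frac{1}{2} \cdot 0 \left(-649\right) = 0 \left(-649\right) = 0$)
$\left(U + q{\left(a \right)}\right) + 9305 = \left(0 - 70\right) + 9305 = -70 + 9305 = 9235$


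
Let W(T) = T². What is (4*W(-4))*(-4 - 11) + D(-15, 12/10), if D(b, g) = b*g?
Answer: -978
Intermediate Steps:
(4*W(-4))*(-4 - 11) + D(-15, 12/10) = (4*(-4)²)*(-4 - 11) - 180/10 = (4*16)*(-15) - 180/10 = 64*(-15) - 15*6/5 = -960 - 18 = -978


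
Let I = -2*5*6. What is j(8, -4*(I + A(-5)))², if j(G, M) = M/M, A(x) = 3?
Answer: 1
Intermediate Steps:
I = -60 (I = -10*6 = -60)
j(G, M) = 1
j(8, -4*(I + A(-5)))² = 1² = 1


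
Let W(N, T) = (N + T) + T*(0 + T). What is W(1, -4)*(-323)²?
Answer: 1356277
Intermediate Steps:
W(N, T) = N + T + T² (W(N, T) = (N + T) + T*T = (N + T) + T² = N + T + T²)
W(1, -4)*(-323)² = (1 - 4 + (-4)²)*(-323)² = (1 - 4 + 16)*104329 = 13*104329 = 1356277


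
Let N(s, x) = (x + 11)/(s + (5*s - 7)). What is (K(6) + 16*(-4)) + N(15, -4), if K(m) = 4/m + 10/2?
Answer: -14504/249 ≈ -58.249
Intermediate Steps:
K(m) = 5 + 4/m (K(m) = 4/m + 10*(½) = 4/m + 5 = 5 + 4/m)
N(s, x) = (11 + x)/(-7 + 6*s) (N(s, x) = (11 + x)/(s + (-7 + 5*s)) = (11 + x)/(-7 + 6*s))
(K(6) + 16*(-4)) + N(15, -4) = ((5 + 4/6) + 16*(-4)) + (11 - 4)/(-7 + 6*15) = ((5 + 4*(⅙)) - 64) + 7/(-7 + 90) = ((5 + ⅔) - 64) + 7/83 = (17/3 - 64) + (1/83)*7 = -175/3 + 7/83 = -14504/249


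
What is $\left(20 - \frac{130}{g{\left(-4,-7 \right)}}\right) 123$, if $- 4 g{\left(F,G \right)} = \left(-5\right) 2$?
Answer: $-3936$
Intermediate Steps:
$g{\left(F,G \right)} = \frac{5}{2}$ ($g{\left(F,G \right)} = - \frac{\left(-5\right) 2}{4} = \left(- \frac{1}{4}\right) \left(-10\right) = \frac{5}{2}$)
$\left(20 - \frac{130}{g{\left(-4,-7 \right)}}\right) 123 = \left(20 - \frac{130}{\frac{5}{2}}\right) 123 = \left(20 - 52\right) 123 = \left(-32\right) 123 = -3936$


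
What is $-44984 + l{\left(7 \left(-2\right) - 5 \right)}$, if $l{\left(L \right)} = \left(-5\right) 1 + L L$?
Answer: $-44628$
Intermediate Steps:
$l{\left(L \right)} = -5 + L^{2}$
$-44984 + l{\left(7 \left(-2\right) - 5 \right)} = -44984 - \left(5 - \left(7 \left(-2\right) - 5\right)^{2}\right) = -44984 - \left(5 - \left(-14 - 5\right)^{2}\right) = -44984 - \left(5 - \left(-19\right)^{2}\right) = -44984 + \left(-5 + 361\right) = -44984 + 356 = -44628$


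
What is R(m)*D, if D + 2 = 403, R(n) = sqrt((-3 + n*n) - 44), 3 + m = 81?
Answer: 401*sqrt(6037) ≈ 31157.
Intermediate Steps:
m = 78 (m = -3 + 81 = 78)
R(n) = sqrt(-47 + n**2) (R(n) = sqrt((-3 + n**2) - 44) = sqrt(-47 + n**2))
D = 401 (D = -2 + 403 = 401)
R(m)*D = sqrt(-47 + 78**2)*401 = sqrt(-47 + 6084)*401 = sqrt(6037)*401 = 401*sqrt(6037)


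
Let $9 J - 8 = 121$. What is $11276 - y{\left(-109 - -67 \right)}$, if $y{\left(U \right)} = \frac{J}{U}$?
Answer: $\frac{1420819}{126} \approx 11276.0$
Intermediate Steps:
$J = \frac{43}{3}$ ($J = \frac{8}{9} + \frac{1}{9} \cdot 121 = \frac{8}{9} + \frac{121}{9} = \frac{43}{3} \approx 14.333$)
$y{\left(U \right)} = \frac{43}{3 U}$
$11276 - y{\left(-109 - -67 \right)} = 11276 - \frac{43}{3 \left(-109 - -67\right)} = 11276 - \frac{43}{3 \left(-109 + 67\right)} = 11276 - \frac{43}{3 \left(-42\right)} = 11276 - \frac{43}{3} \left(- \frac{1}{42}\right) = 11276 - - \frac{43}{126} = 11276 + \frac{43}{126} = \frac{1420819}{126}$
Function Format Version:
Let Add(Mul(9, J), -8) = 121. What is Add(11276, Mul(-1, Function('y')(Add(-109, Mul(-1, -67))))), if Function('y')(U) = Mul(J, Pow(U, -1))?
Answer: Rational(1420819, 126) ≈ 11276.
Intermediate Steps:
J = Rational(43, 3) (J = Add(Rational(8, 9), Mul(Rational(1, 9), 121)) = Add(Rational(8, 9), Rational(121, 9)) = Rational(43, 3) ≈ 14.333)
Function('y')(U) = Mul(Rational(43, 3), Pow(U, -1))
Add(11276, Mul(-1, Function('y')(Add(-109, Mul(-1, -67))))) = Add(11276, Mul(-1, Mul(Rational(43, 3), Pow(Add(-109, Mul(-1, -67)), -1)))) = Add(11276, Mul(-1, Mul(Rational(43, 3), Pow(Add(-109, 67), -1)))) = Add(11276, Mul(-1, Mul(Rational(43, 3), Pow(-42, -1)))) = Add(11276, Mul(-1, Mul(Rational(43, 3), Rational(-1, 42)))) = Add(11276, Mul(-1, Rational(-43, 126))) = Add(11276, Rational(43, 126)) = Rational(1420819, 126)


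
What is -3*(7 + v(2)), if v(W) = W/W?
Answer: -24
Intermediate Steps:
v(W) = 1
-3*(7 + v(2)) = -3*(7 + 1) = -3*8 = -24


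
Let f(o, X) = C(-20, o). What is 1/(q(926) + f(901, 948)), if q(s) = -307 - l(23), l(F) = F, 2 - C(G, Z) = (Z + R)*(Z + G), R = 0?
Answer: -1/794109 ≈ -1.2593e-6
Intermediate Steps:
C(G, Z) = 2 - Z*(G + Z) (C(G, Z) = 2 - (Z + 0)*(Z + G) = 2 - Z*(G + Z))
f(o, X) = 2 - o² + 20*o (f(o, X) = 2 - o² - 1*(-20)*o = 2 - o² + 20*o)
q(s) = -330 (q(s) = -307 - 1*23 = -307 - 23 = -330)
1/(q(926) + f(901, 948)) = 1/(-330 + (2 - 1*901² + 20*901)) = 1/(-330 + (2 - 1*811801 + 18020)) = 1/(-330 + (2 - 811801 + 18020)) = 1/(-330 - 793779) = 1/(-794109) = -1/794109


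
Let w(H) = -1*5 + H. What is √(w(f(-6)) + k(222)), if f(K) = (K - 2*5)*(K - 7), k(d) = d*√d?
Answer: √(203 + 222*√222) ≈ 59.251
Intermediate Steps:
k(d) = d^(3/2)
f(K) = (-10 + K)*(-7 + K) (f(K) = (K - 10)*(-7 + K) = (-10 + K)*(-7 + K))
w(H) = -5 + H
√(w(f(-6)) + k(222)) = √((-5 + (70 + (-6)² - 17*(-6))) + 222^(3/2)) = √((-5 + (70 + 36 + 102)) + 222*√222) = √((-5 + 208) + 222*√222) = √(203 + 222*√222)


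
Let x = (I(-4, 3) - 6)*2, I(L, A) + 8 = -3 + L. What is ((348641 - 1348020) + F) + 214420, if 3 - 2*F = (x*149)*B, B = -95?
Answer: -2164425/2 ≈ -1.0822e+6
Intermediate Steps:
I(L, A) = -11 + L (I(L, A) = -8 + (-3 + L) = -11 + L)
x = -42 (x = ((-11 - 4) - 6)*2 = (-15 - 6)*2 = -21*2 = -42)
F = -594507/2 (F = 3/2 - (-42*149)*(-95)/2 = 3/2 - (-3129)*(-95) = 3/2 - ½*594510 = 3/2 - 297255 = -594507/2 ≈ -2.9725e+5)
((348641 - 1348020) + F) + 214420 = ((348641 - 1348020) - 594507/2) + 214420 = (-999379 - 594507/2) + 214420 = -2593265/2 + 214420 = -2164425/2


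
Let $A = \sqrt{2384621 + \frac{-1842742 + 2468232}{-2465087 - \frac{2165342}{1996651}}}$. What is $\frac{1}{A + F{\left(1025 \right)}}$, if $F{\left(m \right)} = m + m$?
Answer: $\frac{10089937207406950}{8947457327257789531} - \frac{3 \sqrt{6418684267930448015839752013739}}{8947457327257789531} \approx 0.00027822$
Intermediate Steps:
$F{\left(m \right)} = 2 m$
$A = \frac{3 \sqrt{6418684267930448015839752013739}}{4921920588979}$ ($A = \sqrt{2384621 + \frac{625490}{-2465087 - \frac{2165342}{1996651}}} = \sqrt{2384621 + \frac{625490}{- \frac{4921920588979}{1996651}}} = \sqrt{2384621 + 625490 \left(- \frac{1996651}{4921920588979}\right)} = \sqrt{2384621 - \frac{1248885233990}{4921920588979}} = \sqrt{\frac{11736913947926457969}{4921920588979}} = \frac{3 \sqrt{6418684267930448015839752013739}}{4921920588979} \approx 1544.2$)
$\frac{1}{A + F{\left(1025 \right)}} = \frac{1}{\frac{3 \sqrt{6418684267930448015839752013739}}{4921920588979} + 2 \cdot 1025} = \frac{1}{\frac{3 \sqrt{6418684267930448015839752013739}}{4921920588979} + 2050} = \frac{1}{2050 + \frac{3 \sqrt{6418684267930448015839752013739}}{4921920588979}}$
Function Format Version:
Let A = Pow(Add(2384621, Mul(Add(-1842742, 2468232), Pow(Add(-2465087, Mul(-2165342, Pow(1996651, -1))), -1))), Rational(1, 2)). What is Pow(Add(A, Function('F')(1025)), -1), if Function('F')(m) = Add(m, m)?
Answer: Add(Rational(10089937207406950, 8947457327257789531), Mul(Rational(-3, 8947457327257789531), Pow(6418684267930448015839752013739, Rational(1, 2)))) ≈ 0.00027822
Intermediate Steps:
Function('F')(m) = Mul(2, m)
A = Mul(Rational(3, 4921920588979), Pow(6418684267930448015839752013739, Rational(1, 2))) (A = Pow(Add(2384621, Mul(625490, Pow(Add(-2465087, Mul(-2165342, Rational(1, 1996651))), -1))), Rational(1, 2)) = Pow(Add(2384621, Mul(625490, Pow(Add(-2465087, Rational(-2165342, 1996651)), -1))), Rational(1, 2)) = Pow(Add(2384621, Mul(625490, Pow(Rational(-4921920588979, 1996651), -1))), Rational(1, 2)) = Pow(Add(2384621, Mul(625490, Rational(-1996651, 4921920588979))), Rational(1, 2)) = Pow(Add(2384621, Rational(-1248885233990, 4921920588979)), Rational(1, 2)) = Pow(Rational(11736913947926457969, 4921920588979), Rational(1, 2)) = Mul(Rational(3, 4921920588979), Pow(6418684267930448015839752013739, Rational(1, 2))) ≈ 1544.2)
Pow(Add(A, Function('F')(1025)), -1) = Pow(Add(Mul(Rational(3, 4921920588979), Pow(6418684267930448015839752013739, Rational(1, 2))), Mul(2, 1025)), -1) = Pow(Add(Mul(Rational(3, 4921920588979), Pow(6418684267930448015839752013739, Rational(1, 2))), 2050), -1) = Pow(Add(2050, Mul(Rational(3, 4921920588979), Pow(6418684267930448015839752013739, Rational(1, 2)))), -1)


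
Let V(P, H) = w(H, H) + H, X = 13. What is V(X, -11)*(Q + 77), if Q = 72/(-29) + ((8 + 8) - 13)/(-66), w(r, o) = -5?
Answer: -380104/319 ≈ -1191.5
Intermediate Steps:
V(P, H) = -5 + H
Q = -1613/638 (Q = 72*(-1/29) + (16 - 13)*(-1/66) = -72/29 + 3*(-1/66) = -72/29 - 1/22 = -1613/638 ≈ -2.5282)
V(X, -11)*(Q + 77) = (-5 - 11)*(-1613/638 + 77) = -16*47513/638 = -380104/319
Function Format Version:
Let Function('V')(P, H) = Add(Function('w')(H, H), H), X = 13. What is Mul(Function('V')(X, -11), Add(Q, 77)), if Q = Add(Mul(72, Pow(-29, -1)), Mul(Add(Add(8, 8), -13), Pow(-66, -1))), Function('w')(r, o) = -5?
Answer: Rational(-380104, 319) ≈ -1191.5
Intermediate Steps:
Function('V')(P, H) = Add(-5, H)
Q = Rational(-1613, 638) (Q = Add(Mul(72, Rational(-1, 29)), Mul(Add(16, -13), Rational(-1, 66))) = Add(Rational(-72, 29), Mul(3, Rational(-1, 66))) = Add(Rational(-72, 29), Rational(-1, 22)) = Rational(-1613, 638) ≈ -2.5282)
Mul(Function('V')(X, -11), Add(Q, 77)) = Mul(Add(-5, -11), Add(Rational(-1613, 638), 77)) = Mul(-16, Rational(47513, 638)) = Rational(-380104, 319)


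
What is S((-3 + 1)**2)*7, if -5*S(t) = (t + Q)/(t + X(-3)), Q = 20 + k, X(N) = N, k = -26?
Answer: 14/5 ≈ 2.8000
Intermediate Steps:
Q = -6 (Q = 20 - 26 = -6)
S(t) = -(-6 + t)/(5*(-3 + t)) (S(t) = -(t - 6)/(5*(t - 3)) = -(-6 + t)/(5*(-3 + t)))
S((-3 + 1)**2)*7 = ((6 - (-3 + 1)**2)/(5*(-3 + (-3 + 1)**2)))*7 = ((6 - 1*(-2)**2)/(5*(-3 + (-2)**2)))*7 = ((6 - 1*4)/(5*(-3 + 4)))*7 = ((1/5)*(6 - 4)/1)*7 = ((1/5)*1*2)*7 = (2/5)*7 = 14/5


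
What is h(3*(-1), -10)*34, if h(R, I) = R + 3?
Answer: 0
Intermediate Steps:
h(R, I) = 3 + R
h(3*(-1), -10)*34 = (3 + 3*(-1))*34 = (3 - 3)*34 = 0*34 = 0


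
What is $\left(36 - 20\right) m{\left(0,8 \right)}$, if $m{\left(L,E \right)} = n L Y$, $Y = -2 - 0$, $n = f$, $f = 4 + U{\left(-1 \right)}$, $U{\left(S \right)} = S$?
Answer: $0$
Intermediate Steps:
$f = 3$ ($f = 4 - 1 = 3$)
$n = 3$
$Y = -2$ ($Y = -2 + 0 = -2$)
$m{\left(L,E \right)} = - 6 L$ ($m{\left(L,E \right)} = 3 L \left(-2\right) = - 6 L$)
$\left(36 - 20\right) m{\left(0,8 \right)} = \left(36 - 20\right) \left(\left(-6\right) 0\right) = 16 \cdot 0 = 0$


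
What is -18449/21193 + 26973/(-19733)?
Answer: -935692906/418201469 ≈ -2.2374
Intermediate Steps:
-18449/21193 + 26973/(-19733) = -18449*1/21193 + 26973*(-1/19733) = -18449/21193 - 26973/19733 = -935692906/418201469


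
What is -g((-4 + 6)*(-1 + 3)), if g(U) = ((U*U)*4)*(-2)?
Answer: 128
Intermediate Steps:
g(U) = -8*U**2 (g(U) = (U**2*4)*(-2) = (4*U**2)*(-2) = -8*U**2)
-g((-4 + 6)*(-1 + 3)) = -(-8)*((-4 + 6)*(-1 + 3))**2 = -(-8)*(2*2)**2 = -(-8)*4**2 = -(-8)*16 = -1*(-128) = 128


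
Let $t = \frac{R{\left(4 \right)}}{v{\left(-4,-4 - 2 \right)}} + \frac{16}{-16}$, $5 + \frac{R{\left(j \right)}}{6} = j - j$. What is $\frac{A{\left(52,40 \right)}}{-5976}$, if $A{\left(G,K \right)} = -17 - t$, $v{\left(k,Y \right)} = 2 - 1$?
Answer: $- \frac{7}{2988} \approx -0.0023427$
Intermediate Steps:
$v{\left(k,Y \right)} = 1$ ($v{\left(k,Y \right)} = 2 - 1 = 1$)
$R{\left(j \right)} = -30$ ($R{\left(j \right)} = -30 + 6 \left(j - j\right) = -30 + 6 \cdot 0 = -30 + 0 = -30$)
$t = -31$ ($t = - \frac{30}{1} + \frac{16}{-16} = \left(-30\right) 1 + 16 \left(- \frac{1}{16}\right) = -30 - 1 = -31$)
$A{\left(G,K \right)} = 14$ ($A{\left(G,K \right)} = -17 - -31 = -17 + 31 = 14$)
$\frac{A{\left(52,40 \right)}}{-5976} = \frac{14}{-5976} = 14 \left(- \frac{1}{5976}\right) = - \frac{7}{2988}$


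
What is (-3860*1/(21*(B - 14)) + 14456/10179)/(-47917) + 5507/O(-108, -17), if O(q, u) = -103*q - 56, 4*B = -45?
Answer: 146025052105307/293589112519836 ≈ 0.49738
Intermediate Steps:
B = -45/4 (B = (1/4)*(-45) = -45/4 ≈ -11.250)
O(q, u) = -56 - 103*q
(-3860*1/(21*(B - 14)) + 14456/10179)/(-47917) + 5507/O(-108, -17) = (-3860*1/(21*(-45/4 - 14)) + 14456/10179)/(-47917) + 5507/(-56 - 103*(-108)) = (-3860/((-101/4*21)) + 14456*(1/10179))*(-1/47917) + 5507/(-56 + 11124) = (-3860/(-2121/4) + 1112/783)*(-1/47917) + 5507/11068 = (-3860*(-4/2121) + 1112/783)*(-1/47917) + 5507*(1/11068) = (15440/2121 + 1112/783)*(-1/47917) + 5507/11068 = (4816024/553581)*(-1/47917) + 5507/11068 = -4816024/26525940777 + 5507/11068 = 146025052105307/293589112519836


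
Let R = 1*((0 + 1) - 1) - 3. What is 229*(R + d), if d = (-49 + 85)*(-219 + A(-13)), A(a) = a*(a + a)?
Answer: 980349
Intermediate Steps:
A(a) = 2*a**2 (A(a) = a*(2*a) = 2*a**2)
d = 4284 (d = (-49 + 85)*(-219 + 2*(-13)**2) = 36*(-219 + 2*169) = 36*(-219 + 338) = 36*119 = 4284)
R = -3 (R = 1*(1 - 1) - 3 = 1*0 - 3 = 0 - 3 = -3)
229*(R + d) = 229*(-3 + 4284) = 229*4281 = 980349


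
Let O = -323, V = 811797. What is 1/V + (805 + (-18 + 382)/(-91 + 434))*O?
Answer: -1479503627594/5682579 ≈ -2.6036e+5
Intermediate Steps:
1/V + (805 + (-18 + 382)/(-91 + 434))*O = 1/811797 + (805 + (-18 + 382)/(-91 + 434))*(-323) = 1/811797 + (805 + 364/343)*(-323) = 1/811797 + (805 + 364*(1/343))*(-323) = 1/811797 + (805 + 52/49)*(-323) = 1/811797 + (39497/49)*(-323) = 1/811797 - 12757531/49 = -1479503627594/5682579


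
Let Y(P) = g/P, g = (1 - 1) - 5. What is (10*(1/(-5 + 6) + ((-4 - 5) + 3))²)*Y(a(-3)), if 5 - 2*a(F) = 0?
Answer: -500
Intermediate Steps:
a(F) = 5/2 (a(F) = 5/2 - ½*0 = 5/2 + 0 = 5/2)
g = -5 (g = 0 - 5 = -5)
Y(P) = -5/P
(10*(1/(-5 + 6) + ((-4 - 5) + 3))²)*Y(a(-3)) = (10*(1/(-5 + 6) + ((-4 - 5) + 3))²)*(-5/5/2) = (10*(1/1 + (-9 + 3))²)*(-5*⅖) = (10*(1 - 6)²)*(-2) = (10*(-5)²)*(-2) = (10*25)*(-2) = 250*(-2) = -500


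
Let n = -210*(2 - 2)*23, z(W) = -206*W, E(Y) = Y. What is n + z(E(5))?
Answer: -1030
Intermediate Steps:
n = 0 (n = -210*0*23 = -35*0*23 = 0*23 = 0)
n + z(E(5)) = 0 - 206*5 = 0 - 1030 = -1030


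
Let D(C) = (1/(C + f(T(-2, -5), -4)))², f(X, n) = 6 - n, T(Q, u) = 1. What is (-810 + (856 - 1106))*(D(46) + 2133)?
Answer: -1772608585/784 ≈ -2.2610e+6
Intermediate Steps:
D(C) = (10 + C)⁻² (D(C) = (1/(C + (6 - 1*(-4))))² = (1/(C + (6 + 4)))² = (1/(C + 10))² = (1/(10 + C))² = (10 + C)⁻²)
(-810 + (856 - 1106))*(D(46) + 2133) = (-810 + (856 - 1106))*((10 + 46)⁻² + 2133) = (-810 - 250)*(56⁻² + 2133) = -1060*(1/3136 + 2133) = -1060*6689089/3136 = -1772608585/784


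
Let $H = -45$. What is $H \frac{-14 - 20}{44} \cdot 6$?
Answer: $\frac{2295}{11} \approx 208.64$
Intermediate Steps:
$H \frac{-14 - 20}{44} \cdot 6 = - 45 \frac{-14 - 20}{44} \cdot 6 = - 45 \left(\left(-34\right) \frac{1}{44}\right) 6 = \left(-45\right) \left(- \frac{17}{22}\right) 6 = \frac{765}{22} \cdot 6 = \frac{2295}{11}$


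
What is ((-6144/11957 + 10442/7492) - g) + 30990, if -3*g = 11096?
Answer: 4661330325071/134372766 ≈ 34690.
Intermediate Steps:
g = -11096/3 (g = -⅓*11096 = -11096/3 ≈ -3698.7)
((-6144/11957 + 10442/7492) - g) + 30990 = ((-6144/11957 + 10442/7492) - 1*(-11096/3)) + 30990 = ((-6144*1/11957 + 10442*(1/7492)) + 11096/3) + 30990 = ((-6144/11957 + 5221/3746) + 11096/3) + 30990 = (39412073/44790922 + 11096/3) + 30990 = 497118306731/134372766 + 30990 = 4661330325071/134372766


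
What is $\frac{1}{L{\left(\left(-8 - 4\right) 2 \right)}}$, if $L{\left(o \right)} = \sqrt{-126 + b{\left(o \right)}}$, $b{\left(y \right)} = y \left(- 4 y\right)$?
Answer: $- \frac{i \sqrt{30}}{270} \approx - 0.020286 i$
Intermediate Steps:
$b{\left(y \right)} = - 4 y^{2}$
$L{\left(o \right)} = \sqrt{-126 - 4 o^{2}}$
$\frac{1}{L{\left(\left(-8 - 4\right) 2 \right)}} = \frac{1}{\sqrt{-126 - 4 \left(\left(-8 - 4\right) 2\right)^{2}}} = \frac{1}{\sqrt{-126 - 4 \left(\left(-12\right) 2\right)^{2}}} = \frac{1}{\sqrt{-126 - 4 \left(-24\right)^{2}}} = \frac{1}{\sqrt{-126 - 2304}} = \frac{1}{\sqrt{-2430}} = \frac{1}{9 i \sqrt{30}} = - \frac{i \sqrt{30}}{270}$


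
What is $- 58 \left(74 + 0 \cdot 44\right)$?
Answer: $-4292$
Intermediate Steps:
$- 58 \left(74 + 0 \cdot 44\right) = - 58 \left(74 + 0\right) = \left(-58\right) 74 = -4292$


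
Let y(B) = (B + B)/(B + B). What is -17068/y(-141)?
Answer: -17068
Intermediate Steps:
y(B) = 1 (y(B) = (2*B)/((2*B)) = (2*B)*(1/(2*B)) = 1)
-17068/y(-141) = -17068/1 = -17068*1 = -17068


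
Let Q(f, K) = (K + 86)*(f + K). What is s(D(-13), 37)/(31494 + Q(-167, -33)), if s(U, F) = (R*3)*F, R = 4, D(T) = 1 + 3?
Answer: 222/10447 ≈ 0.021250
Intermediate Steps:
D(T) = 4
Q(f, K) = (86 + K)*(K + f)
s(U, F) = 12*F (s(U, F) = (4*3)*F = 12*F)
s(D(-13), 37)/(31494 + Q(-167, -33)) = (12*37)/(31494 + ((-33)² + 86*(-33) + 86*(-167) - 33*(-167))) = 444/(31494 + (1089 - 2838 - 14362 + 5511)) = 444/(31494 - 10600) = 444/20894 = 444*(1/20894) = 222/10447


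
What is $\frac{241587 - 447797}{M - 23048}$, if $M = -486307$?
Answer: $\frac{41242}{101871} \approx 0.40485$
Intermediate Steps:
$\frac{241587 - 447797}{M - 23048} = \frac{241587 - 447797}{-486307 - 23048} = - \frac{206210}{-509355} = \left(-206210\right) \left(- \frac{1}{509355}\right) = \frac{41242}{101871}$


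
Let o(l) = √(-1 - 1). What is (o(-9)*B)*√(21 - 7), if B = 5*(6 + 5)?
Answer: 110*I*√7 ≈ 291.03*I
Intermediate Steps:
o(l) = I*√2 (o(l) = √(-2) = I*√2)
B = 55 (B = 5*11 = 55)
(o(-9)*B)*√(21 - 7) = ((I*√2)*55)*√(21 - 7) = (55*I*√2)*√14 = 110*I*√7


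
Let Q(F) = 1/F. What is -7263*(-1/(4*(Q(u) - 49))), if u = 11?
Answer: -297/8 ≈ -37.125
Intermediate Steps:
-7263*(-1/(4*(Q(u) - 49))) = -7263*(-1/(4*(1/11 - 49))) = -7263/((-4*(-538/11))) = -7263/2152/11 = -7263*11/2152 = -297/8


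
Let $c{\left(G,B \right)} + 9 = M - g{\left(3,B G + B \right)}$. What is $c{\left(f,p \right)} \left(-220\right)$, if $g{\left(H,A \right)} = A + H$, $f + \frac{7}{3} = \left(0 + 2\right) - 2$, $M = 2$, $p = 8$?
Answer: $- \frac{440}{3} \approx -146.67$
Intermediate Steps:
$f = - \frac{7}{3}$ ($f = - \frac{7}{3} + \left(\left(0 + 2\right) - 2\right) = - \frac{7}{3} + \left(2 - 2\right) = - \frac{7}{3} + 0 = - \frac{7}{3} \approx -2.3333$)
$c{\left(G,B \right)} = -10 - B - B G$ ($c{\left(G,B \right)} = -9 - \left(1 + B + B G\right) = -10 - B - B G$)
$c{\left(f,p \right)} \left(-220\right) = \left(-10 - 8 \left(1 - \frac{7}{3}\right)\right) \left(-220\right) = \left(-10 - 8 \left(- \frac{4}{3}\right)\right) \left(-220\right) = \left(-10 + \frac{32}{3}\right) \left(-220\right) = \frac{2}{3} \left(-220\right) = - \frac{440}{3}$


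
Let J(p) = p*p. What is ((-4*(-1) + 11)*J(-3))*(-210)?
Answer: -28350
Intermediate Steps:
J(p) = p²
((-4*(-1) + 11)*J(-3))*(-210) = ((-4*(-1) + 11)*(-3)²)*(-210) = ((4 + 11)*9)*(-210) = (15*9)*(-210) = 135*(-210) = -28350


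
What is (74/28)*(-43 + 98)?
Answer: 2035/14 ≈ 145.36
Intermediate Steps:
(74/28)*(-43 + 98) = (74*(1/28))*55 = (37/14)*55 = 2035/14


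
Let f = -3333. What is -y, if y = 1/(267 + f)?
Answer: 1/3066 ≈ 0.00032616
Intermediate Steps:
y = -1/3066 (y = 1/(267 - 3333) = 1/(-3066) = -1/3066 ≈ -0.00032616)
-y = -1*(-1/3066) = 1/3066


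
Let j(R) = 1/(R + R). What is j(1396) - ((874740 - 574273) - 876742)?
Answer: 1608959801/2792 ≈ 5.7628e+5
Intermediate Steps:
j(R) = 1/(2*R)
j(1396) - ((874740 - 574273) - 876742) = (½)/1396 - ((874740 - 574273) - 876742) = (½)*(1/1396) - (300467 - 876742) = 1/2792 - 1*(-576275) = 1/2792 + 576275 = 1608959801/2792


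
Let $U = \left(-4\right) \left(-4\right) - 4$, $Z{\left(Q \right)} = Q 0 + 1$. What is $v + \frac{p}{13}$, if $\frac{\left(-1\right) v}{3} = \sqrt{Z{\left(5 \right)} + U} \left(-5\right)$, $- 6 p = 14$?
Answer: $- \frac{7}{39} + 15 \sqrt{13} \approx 53.904$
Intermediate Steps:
$p = - \frac{7}{3}$ ($p = \left(- \frac{1}{6}\right) 14 = - \frac{7}{3} \approx -2.3333$)
$Z{\left(Q \right)} = 1$ ($Z{\left(Q \right)} = 0 + 1 = 1$)
$U = 12$ ($U = 16 - 4 = 12$)
$v = 15 \sqrt{13}$ ($v = - 3 \sqrt{1 + 12} \left(-5\right) = - 3 \sqrt{13} \left(-5\right) = - 3 \left(- 5 \sqrt{13}\right) = 15 \sqrt{13} \approx 54.083$)
$v + \frac{p}{13} = 15 \sqrt{13} - \frac{7}{3 \cdot 13} = 15 \sqrt{13} - \frac{7}{39} = - \frac{7}{39} + 15 \sqrt{13}$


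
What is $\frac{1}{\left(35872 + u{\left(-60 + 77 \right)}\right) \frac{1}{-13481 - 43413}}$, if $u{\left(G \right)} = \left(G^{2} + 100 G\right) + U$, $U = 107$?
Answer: $- \frac{28447}{18984} \approx -1.4985$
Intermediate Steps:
$u{\left(G \right)} = 107 + G^{2} + 100 G$ ($u{\left(G \right)} = \left(G^{2} + 100 G\right) + 107 = 107 + G^{2} + 100 G$)
$\frac{1}{\left(35872 + u{\left(-60 + 77 \right)}\right) \frac{1}{-13481 - 43413}} = \frac{1}{\left(35872 + \left(107 + \left(-60 + 77\right)^{2} + 100 \left(-60 + 77\right)\right)\right) \frac{1}{-13481 - 43413}} = \frac{1}{\left(35872 + \left(107 + 17^{2} + 100 \cdot 17\right)\right) \frac{1}{-56894}} = \frac{1}{\left(35872 + \left(107 + 289 + 1700\right)\right) \left(- \frac{1}{56894}\right)} = \frac{1}{\left(35872 + 2096\right) \left(- \frac{1}{56894}\right)} = \frac{1}{37968 \left(- \frac{1}{56894}\right)} = \frac{1}{- \frac{18984}{28447}} = - \frac{28447}{18984}$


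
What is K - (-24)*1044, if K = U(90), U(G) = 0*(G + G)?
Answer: 25056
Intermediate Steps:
U(G) = 0 (U(G) = 0*(2*G) = 0)
K = 0
K - (-24)*1044 = 0 - (-24)*1044 = 0 - 1*(-25056) = 0 + 25056 = 25056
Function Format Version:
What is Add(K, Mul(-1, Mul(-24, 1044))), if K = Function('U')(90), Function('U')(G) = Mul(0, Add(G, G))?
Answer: 25056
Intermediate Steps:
Function('U')(G) = 0 (Function('U')(G) = Mul(0, Mul(2, G)) = 0)
K = 0
Add(K, Mul(-1, Mul(-24, 1044))) = Add(0, Mul(-1, Mul(-24, 1044))) = Add(0, Mul(-1, -25056)) = Add(0, 25056) = 25056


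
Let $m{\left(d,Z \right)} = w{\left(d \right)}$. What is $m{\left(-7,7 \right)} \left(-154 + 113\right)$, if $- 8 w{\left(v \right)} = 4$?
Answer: $\frac{41}{2} \approx 20.5$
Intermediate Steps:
$w{\left(v \right)} = - \frac{1}{2}$ ($w{\left(v \right)} = \left(- \frac{1}{8}\right) 4 = - \frac{1}{2}$)
$m{\left(d,Z \right)} = - \frac{1}{2}$
$m{\left(-7,7 \right)} \left(-154 + 113\right) = - \frac{-154 + 113}{2} = \left(- \frac{1}{2}\right) \left(-41\right) = \frac{41}{2}$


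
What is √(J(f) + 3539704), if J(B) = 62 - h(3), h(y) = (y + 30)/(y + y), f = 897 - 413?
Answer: √14159042/2 ≈ 1881.4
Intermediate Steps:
f = 484
h(y) = (30 + y)/(2*y) (h(y) = (30 + y)/((2*y)) = (30 + y)*(1/(2*y)) = (30 + y)/(2*y))
J(B) = 113/2 (J(B) = 62 - (30 + 3)/(2*3) = 62 - 33/(2*3) = 62 - 1*11/2 = 62 - 11/2 = 113/2)
√(J(f) + 3539704) = √(113/2 + 3539704) = √(7079521/2) = √14159042/2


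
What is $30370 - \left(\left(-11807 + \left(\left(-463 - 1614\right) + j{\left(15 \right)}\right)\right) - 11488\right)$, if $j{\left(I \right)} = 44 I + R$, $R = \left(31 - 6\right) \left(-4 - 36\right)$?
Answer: $56082$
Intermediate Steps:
$R = -1000$ ($R = 25 \left(-40\right) = -1000$)
$j{\left(I \right)} = -1000 + 44 I$ ($j{\left(I \right)} = 44 I - 1000 = -1000 + 44 I$)
$30370 - \left(\left(-11807 + \left(\left(-463 - 1614\right) + j{\left(15 \right)}\right)\right) - 11488\right) = 30370 - \left(\left(-11807 + \left(\left(-463 - 1614\right) + \left(-1000 + 44 \cdot 15\right)\right)\right) - 11488\right) = 30370 - \left(\left(-11807 + \left(-2077 + \left(-1000 + 660\right)\right)\right) - 11488\right) = 30370 - \left(\left(-11807 - 2417\right) - 11488\right) = 30370 - \left(-14224 - 11488\right) = 30370 - -25712 = 30370 + 25712 = 56082$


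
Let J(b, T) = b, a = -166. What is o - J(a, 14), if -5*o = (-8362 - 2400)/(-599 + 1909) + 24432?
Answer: -15453929/3275 ≈ -4718.8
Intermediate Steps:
o = -15997579/3275 (o = -((-8362 - 2400)/(-599 + 1909) + 24432)/5 = -(-10762/1310 + 24432)/5 = -(-10762*1/1310 + 24432)/5 = -(-5381/655 + 24432)/5 = -⅕*15997579/655 = -15997579/3275 ≈ -4884.8)
o - J(a, 14) = -15997579/3275 - 1*(-166) = -15997579/3275 + 166 = -15453929/3275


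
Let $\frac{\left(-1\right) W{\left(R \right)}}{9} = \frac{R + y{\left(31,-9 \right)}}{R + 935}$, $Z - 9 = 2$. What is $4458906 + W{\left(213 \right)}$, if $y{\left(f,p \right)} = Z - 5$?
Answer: $\frac{5118822117}{1148} \approx 4.4589 \cdot 10^{6}$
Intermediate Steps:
$Z = 11$ ($Z = 9 + 2 = 11$)
$y{\left(f,p \right)} = 6$ ($y{\left(f,p \right)} = 11 - 5 = 6$)
$W{\left(R \right)} = - \frac{9 \left(6 + R\right)}{935 + R}$ ($W{\left(R \right)} = - 9 \frac{R + 6}{R + 935} = - 9 \frac{6 + R}{935 + R} = - \frac{9 \left(6 + R\right)}{935 + R}$)
$4458906 + W{\left(213 \right)} = 4458906 + \frac{9 \left(-6 - 213\right)}{935 + 213} = 4458906 + \frac{9 \left(-6 - 213\right)}{1148} = 4458906 + 9 \cdot \frac{1}{1148} \left(-219\right) = 4458906 - \frac{1971}{1148} = \frac{5118822117}{1148}$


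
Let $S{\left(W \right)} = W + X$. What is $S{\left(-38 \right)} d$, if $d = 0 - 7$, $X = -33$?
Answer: $497$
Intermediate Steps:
$d = -7$ ($d = 0 - 7 = -7$)
$S{\left(W \right)} = -33 + W$ ($S{\left(W \right)} = W - 33 = -33 + W$)
$S{\left(-38 \right)} d = \left(-33 - 38\right) \left(-7\right) = \left(-71\right) \left(-7\right) = 497$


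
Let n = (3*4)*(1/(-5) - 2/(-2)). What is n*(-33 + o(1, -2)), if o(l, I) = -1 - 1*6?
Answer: -384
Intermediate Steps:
o(l, I) = -7 (o(l, I) = -1 - 6 = -7)
n = 48/5 (n = 12*(1*(-1/5) - 2*(-1/2)) = 12*(-1/5 + 1) = 12*(4/5) = 48/5 ≈ 9.6000)
n*(-33 + o(1, -2)) = 48*(-33 - 7)/5 = (48/5)*(-40) = -384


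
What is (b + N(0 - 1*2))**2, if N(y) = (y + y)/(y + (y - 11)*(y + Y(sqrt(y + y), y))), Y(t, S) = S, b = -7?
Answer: 31329/625 ≈ 50.126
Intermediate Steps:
N(y) = 2*y/(y + 2*y*(-11 + y)) (N(y) = (y + y)/(y + (y - 11)*(y + y)) = (2*y)/(y + (-11 + y)*(2*y)) = (2*y)/(y + 2*y*(-11 + y)) = 2*y/(y + 2*y*(-11 + y)))
(b + N(0 - 1*2))**2 = (-7 + 2/(-21 + 2*(0 - 1*2)))**2 = (-7 + 2/(-21 + 2*(0 - 2)))**2 = (-7 + 2/(-21 + 2*(-2)))**2 = (-7 + 2/(-21 - 4))**2 = (-7 + 2/(-25))**2 = (-7 + 2*(-1/25))**2 = (-7 - 2/25)**2 = (-177/25)**2 = 31329/625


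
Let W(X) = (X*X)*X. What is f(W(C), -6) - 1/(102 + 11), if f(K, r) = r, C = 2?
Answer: -679/113 ≈ -6.0089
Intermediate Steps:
W(X) = X**3 (W(X) = X**2*X = X**3)
f(W(C), -6) - 1/(102 + 11) = -6 - 1/(102 + 11) = -6 - 1/113 = -679/113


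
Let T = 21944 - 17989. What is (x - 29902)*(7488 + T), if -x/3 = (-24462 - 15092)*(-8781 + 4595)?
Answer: -5684299196062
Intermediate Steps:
T = 3955
x = -496719132 (x = -3*(-24462 - 15092)*(-8781 + 4595) = -(-118662)*(-4186) = -3*165573044 = -496719132)
(x - 29902)*(7488 + T) = (-496719132 - 29902)*(7488 + 3955) = -496749034*11443 = -5684299196062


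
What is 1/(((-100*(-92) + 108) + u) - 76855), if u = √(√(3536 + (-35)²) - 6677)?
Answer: -67547/4562603817 - 4*I*√413/4562603817 ≈ -1.4804e-5 - 1.7816e-8*I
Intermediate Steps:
u = 4*I*√413 (u = √(√(3536 + 1225) - 6677) = √(√4761 - 6677) = √(69 - 6677) = √(-6608) = 4*I*√413 ≈ 81.29*I)
1/(((-100*(-92) + 108) + u) - 76855) = 1/(((-100*(-92) + 108) + 4*I*√413) - 76855) = 1/(((9200 + 108) + 4*I*√413) - 76855) = 1/((9308 + 4*I*√413) - 76855) = 1/(-67547 + 4*I*√413)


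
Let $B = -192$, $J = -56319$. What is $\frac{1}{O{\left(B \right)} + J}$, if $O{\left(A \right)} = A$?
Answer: $- \frac{1}{56511} \approx -1.7696 \cdot 10^{-5}$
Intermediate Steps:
$\frac{1}{O{\left(B \right)} + J} = \frac{1}{-192 - 56319} = \frac{1}{-56511} = - \frac{1}{56511}$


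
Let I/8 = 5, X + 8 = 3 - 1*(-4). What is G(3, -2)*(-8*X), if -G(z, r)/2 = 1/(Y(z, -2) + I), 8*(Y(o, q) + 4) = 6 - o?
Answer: -128/291 ≈ -0.43986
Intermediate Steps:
X = -1 (X = -8 + (3 - 1*(-4)) = -8 + (3 + 4) = -8 + 7 = -1)
I = 40 (I = 8*5 = 40)
Y(o, q) = -13/4 - o/8 (Y(o, q) = -4 + (6 - o)/8 = -4 + (¾ - o/8) = -13/4 - o/8)
G(z, r) = -2/(147/4 - z/8) (G(z, r) = -2/((-13/4 - z/8) + 40) = -2/(147/4 - z/8))
G(3, -2)*(-8*X) = (16/(-294 + 3))*(-8*(-1)) = (16/(-291))*8 = (16*(-1/291))*8 = -16/291*8 = -128/291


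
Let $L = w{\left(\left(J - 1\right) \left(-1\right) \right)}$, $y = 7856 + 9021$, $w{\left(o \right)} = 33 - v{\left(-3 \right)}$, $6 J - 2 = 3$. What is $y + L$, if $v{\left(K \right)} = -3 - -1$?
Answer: $16912$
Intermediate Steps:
$J = \frac{5}{6}$ ($J = \frac{1}{3} + \frac{1}{6} \cdot 3 = \frac{1}{3} + \frac{1}{2} = \frac{5}{6} \approx 0.83333$)
$v{\left(K \right)} = -2$ ($v{\left(K \right)} = -3 + 1 = -2$)
$w{\left(o \right)} = 35$ ($w{\left(o \right)} = 33 - -2 = 33 + 2 = 35$)
$y = 16877$
$L = 35$
$y + L = 16877 + 35 = 16912$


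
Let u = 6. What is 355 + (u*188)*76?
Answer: 86083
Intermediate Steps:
355 + (u*188)*76 = 355 + (6*188)*76 = 355 + 1128*76 = 355 + 85728 = 86083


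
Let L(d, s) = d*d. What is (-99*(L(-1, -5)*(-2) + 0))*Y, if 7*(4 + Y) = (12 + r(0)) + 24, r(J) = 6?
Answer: 396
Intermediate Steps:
L(d, s) = d**2
Y = 2 (Y = -4 + ((12 + 6) + 24)/7 = -4 + (18 + 24)/7 = -4 + (1/7)*42 = -4 + 6 = 2)
(-99*(L(-1, -5)*(-2) + 0))*Y = -99*((-1)**2*(-2) + 0)*2 = -99*(1*(-2) + 0)*2 = -99*(-2 + 0)*2 = -99*(-2)*2 = 198*2 = 396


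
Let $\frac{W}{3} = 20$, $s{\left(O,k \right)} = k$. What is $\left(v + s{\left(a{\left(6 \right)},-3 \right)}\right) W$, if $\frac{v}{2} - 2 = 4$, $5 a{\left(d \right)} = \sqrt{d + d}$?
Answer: $540$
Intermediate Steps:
$a{\left(d \right)} = \frac{\sqrt{2} \sqrt{d}}{5}$ ($a{\left(d \right)} = \frac{\sqrt{d + d}}{5} = \frac{\sqrt{2 d}}{5} = \frac{\sqrt{2} \sqrt{d}}{5}$)
$v = 12$ ($v = 4 + 2 \cdot 4 = 4 + 8 = 12$)
$W = 60$ ($W = 3 \cdot 20 = 60$)
$\left(v + s{\left(a{\left(6 \right)},-3 \right)}\right) W = \left(12 - 3\right) 60 = 9 \cdot 60 = 540$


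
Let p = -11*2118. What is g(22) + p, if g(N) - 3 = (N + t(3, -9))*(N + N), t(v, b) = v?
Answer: -22195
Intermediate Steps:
p = -23298
g(N) = 3 + 2*N*(3 + N) (g(N) = 3 + (N + 3)*(N + N) = 3 + (3 + N)*(2*N) = 3 + 2*N*(3 + N))
g(22) + p = (3 + 2*22² + 6*22) - 23298 = (3 + 2*484 + 132) - 23298 = (3 + 968 + 132) - 23298 = 1103 - 23298 = -22195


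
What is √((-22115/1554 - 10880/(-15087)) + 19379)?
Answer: √1182752278811497254/7815066 ≈ 139.16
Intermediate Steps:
√((-22115/1554 - 10880/(-15087)) + 19379) = √((-22115*1/1554 - 10880*(-1/15087)) + 19379) = √((-22115/1554 + 10880/15087) + 19379) = √(-105580495/7815066 + 19379) = √(151342583519/7815066) = √1182752278811497254/7815066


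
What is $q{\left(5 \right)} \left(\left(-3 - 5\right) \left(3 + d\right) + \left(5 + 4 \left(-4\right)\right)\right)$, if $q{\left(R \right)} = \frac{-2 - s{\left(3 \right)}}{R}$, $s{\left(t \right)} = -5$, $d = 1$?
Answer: $- \frac{129}{5} \approx -25.8$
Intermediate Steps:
$q{\left(R \right)} = \frac{3}{R}$ ($q{\left(R \right)} = \frac{-2 - -5}{R} = \frac{-2 + 5}{R} = \frac{3}{R}$)
$q{\left(5 \right)} \left(\left(-3 - 5\right) \left(3 + d\right) + \left(5 + 4 \left(-4\right)\right)\right) = \frac{3}{5} \left(\left(-3 - 5\right) \left(3 + 1\right) + \left(5 + 4 \left(-4\right)\right)\right) = 3 \cdot \frac{1}{5} \left(\left(-8\right) 4 + \left(5 - 16\right)\right) = \frac{3 \left(-32 - 11\right)}{5} = \frac{3}{5} \left(-43\right) = - \frac{129}{5}$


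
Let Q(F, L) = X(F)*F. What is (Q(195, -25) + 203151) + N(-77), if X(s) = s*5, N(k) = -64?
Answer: 393212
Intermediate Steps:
X(s) = 5*s
Q(F, L) = 5*F² (Q(F, L) = (5*F)*F = 5*F²)
(Q(195, -25) + 203151) + N(-77) = (5*195² + 203151) - 64 = (5*38025 + 203151) - 64 = (190125 + 203151) - 64 = 393276 - 64 = 393212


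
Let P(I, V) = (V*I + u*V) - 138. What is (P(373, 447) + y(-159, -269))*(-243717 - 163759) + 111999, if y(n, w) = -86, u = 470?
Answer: -153454127173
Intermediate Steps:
P(I, V) = -138 + 470*V + I*V (P(I, V) = (V*I + 470*V) - 138 = (I*V + 470*V) - 138 = (470*V + I*V) - 138 = -138 + 470*V + I*V)
(P(373, 447) + y(-159, -269))*(-243717 - 163759) + 111999 = ((-138 + 470*447 + 373*447) - 86)*(-243717 - 163759) + 111999 = ((-138 + 210090 + 166731) - 86)*(-407476) + 111999 = (376683 - 86)*(-407476) + 111999 = 376597*(-407476) + 111999 = -153454239172 + 111999 = -153454127173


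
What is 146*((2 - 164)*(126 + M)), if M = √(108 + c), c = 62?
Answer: -2980152 - 23652*√170 ≈ -3.2885e+6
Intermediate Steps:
M = √170 (M = √(108 + 62) = √170 ≈ 13.038)
146*((2 - 164)*(126 + M)) = 146*((2 - 164)*(126 + √170)) = 146*(-162*(126 + √170)) = 146*(-20412 - 162*√170) = -2980152 - 23652*√170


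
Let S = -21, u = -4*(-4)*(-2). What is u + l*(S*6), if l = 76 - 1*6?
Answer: -8852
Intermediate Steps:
l = 70 (l = 76 - 6 = 70)
u = -32 (u = 16*(-2) = -32)
u + l*(S*6) = -32 + 70*(-21*6) = -32 + 70*(-126) = -32 - 8820 = -8852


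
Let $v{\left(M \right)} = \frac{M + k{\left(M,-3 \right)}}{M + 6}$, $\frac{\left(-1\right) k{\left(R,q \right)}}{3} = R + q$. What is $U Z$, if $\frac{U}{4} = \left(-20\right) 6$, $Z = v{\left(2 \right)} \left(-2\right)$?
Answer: $600$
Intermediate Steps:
$k{\left(R,q \right)} = - 3 R - 3 q$ ($k{\left(R,q \right)} = - 3 \left(R + q\right) = - 3 R - 3 q$)
$v{\left(M \right)} = \frac{9 - 2 M}{6 + M}$ ($v{\left(M \right)} = \frac{M - \left(-9 + 3 M\right)}{M + 6} = \frac{M - \left(-9 + 3 M\right)}{6 + M} = \frac{9 - 2 M}{6 + M}$)
$Z = - \frac{5}{4}$ ($Z = \frac{9 - 4}{6 + 2} \left(-2\right) = \frac{9 - 4}{8} \left(-2\right) = \frac{1}{8} \cdot 5 \left(-2\right) = \frac{5}{8} \left(-2\right) = - \frac{5}{4} \approx -1.25$)
$U = -480$ ($U = 4 \left(\left(-20\right) 6\right) = 4 \left(-120\right) = -480$)
$U Z = \left(-480\right) \left(- \frac{5}{4}\right) = 600$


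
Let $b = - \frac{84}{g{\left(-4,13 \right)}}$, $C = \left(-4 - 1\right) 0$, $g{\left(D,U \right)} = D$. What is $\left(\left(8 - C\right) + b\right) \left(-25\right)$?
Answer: $-725$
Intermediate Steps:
$C = 0$ ($C = \left(-5\right) 0 = 0$)
$b = 21$ ($b = - \frac{84}{-4} = \left(-84\right) \left(- \frac{1}{4}\right) = 21$)
$\left(\left(8 - C\right) + b\right) \left(-25\right) = \left(\left(8 - 0\right) + 21\right) \left(-25\right) = \left(\left(8 + 0\right) + 21\right) \left(-25\right) = \left(8 + 21\right) \left(-25\right) = 29 \left(-25\right) = -725$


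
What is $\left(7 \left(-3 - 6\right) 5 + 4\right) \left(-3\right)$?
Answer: $933$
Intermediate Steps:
$\left(7 \left(-3 - 6\right) 5 + 4\right) \left(-3\right) = \left(7 \left(\left(-9\right) 5\right) + 4\right) \left(-3\right) = \left(7 \left(-45\right) + 4\right) \left(-3\right) = \left(-315 + 4\right) \left(-3\right) = \left(-311\right) \left(-3\right) = 933$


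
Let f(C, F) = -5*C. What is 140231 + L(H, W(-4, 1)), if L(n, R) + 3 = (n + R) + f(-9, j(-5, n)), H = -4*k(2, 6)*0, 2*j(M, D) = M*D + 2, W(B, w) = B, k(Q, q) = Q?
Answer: 140269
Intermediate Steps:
j(M, D) = 1 + D*M/2 (j(M, D) = (M*D + 2)/2 = (D*M + 2)/2 = (2 + D*M)/2 = 1 + D*M/2)
H = 0 (H = -4*2*0 = -8*0 = 0)
L(n, R) = 42 + R + n (L(n, R) = -3 + ((n + R) - 5*(-9)) = -3 + ((R + n) + 45) = -3 + (45 + R + n) = 42 + R + n)
140231 + L(H, W(-4, 1)) = 140231 + (42 - 4 + 0) = 140231 + 38 = 140269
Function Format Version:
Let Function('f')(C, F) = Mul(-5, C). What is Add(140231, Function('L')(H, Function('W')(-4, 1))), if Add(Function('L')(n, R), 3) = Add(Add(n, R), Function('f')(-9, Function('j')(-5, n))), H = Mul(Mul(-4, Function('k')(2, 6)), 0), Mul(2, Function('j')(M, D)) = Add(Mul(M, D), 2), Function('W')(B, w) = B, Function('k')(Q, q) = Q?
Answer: 140269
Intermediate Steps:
Function('j')(M, D) = Add(1, Mul(Rational(1, 2), D, M)) (Function('j')(M, D) = Mul(Rational(1, 2), Add(Mul(M, D), 2)) = Mul(Rational(1, 2), Add(Mul(D, M), 2)) = Mul(Rational(1, 2), Add(2, Mul(D, M))) = Add(1, Mul(Rational(1, 2), D, M)))
H = 0 (H = Mul(Mul(-4, 2), 0) = Mul(-8, 0) = 0)
Function('L')(n, R) = Add(42, R, n) (Function('L')(n, R) = Add(-3, Add(Add(n, R), Mul(-5, -9))) = Add(-3, Add(Add(R, n), 45)) = Add(-3, Add(45, R, n)) = Add(42, R, n))
Add(140231, Function('L')(H, Function('W')(-4, 1))) = Add(140231, Add(42, -4, 0)) = Add(140231, 38) = 140269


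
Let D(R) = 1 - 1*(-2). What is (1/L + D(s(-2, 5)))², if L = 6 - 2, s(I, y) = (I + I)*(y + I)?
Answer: 169/16 ≈ 10.563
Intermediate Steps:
s(I, y) = 2*I*(I + y) (s(I, y) = (2*I)*(I + y) = 2*I*(I + y))
L = 4
D(R) = 3 (D(R) = 1 + 2 = 3)
(1/L + D(s(-2, 5)))² = (1/4 + 3)² = (¼ + 3)² = (13/4)² = 169/16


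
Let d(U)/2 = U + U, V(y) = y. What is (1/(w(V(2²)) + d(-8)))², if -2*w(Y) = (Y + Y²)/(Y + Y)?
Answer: 16/17689 ≈ 0.00090452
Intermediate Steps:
w(Y) = -(Y + Y²)/(4*Y) (w(Y) = -(Y + Y²)/(2*(Y + Y)) = -(Y + Y²)/(2*(2*Y)) = -(Y + Y²)*1/(2*Y)/2 = -(Y + Y²)/(4*Y))
d(U) = 4*U (d(U) = 2*(U + U) = 2*(2*U) = 4*U)
(1/(w(V(2²)) + d(-8)))² = (1/((-¼ - ¼*2²) + 4*(-8)))² = (1/((-¼ - ¼*4) - 32))² = (1/((-¼ - 1) - 32))² = (1/(-5/4 - 32))² = (1/(-133/4))² = (-4/133)² = 16/17689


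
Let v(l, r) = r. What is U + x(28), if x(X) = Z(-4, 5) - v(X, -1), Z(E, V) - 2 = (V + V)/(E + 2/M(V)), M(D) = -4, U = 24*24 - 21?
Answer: 5002/9 ≈ 555.78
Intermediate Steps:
U = 555 (U = 576 - 21 = 555)
Z(E, V) = 2 + 2*V/(-1/2 + E) (Z(E, V) = 2 + (V + V)/(E + 2/(-4)) = 2 + (2*V)/(E + 2*(-1/4)) = 2 + (2*V)/(E - 1/2) = 2 + (2*V)/(-1/2 + E) = 2 + 2*V/(-1/2 + E))
x(X) = 7/9 (x(X) = 2*(1 - 2*(-4) - 2*5)/(1 - 2*(-4)) - 1*(-1) = 2*(1 + 8 - 10)/(1 + 8) + 1 = 2*(-1)/9 + 1 = 2*(1/9)*(-1) + 1 = -2/9 + 1 = 7/9)
U + x(28) = 555 + 7/9 = 5002/9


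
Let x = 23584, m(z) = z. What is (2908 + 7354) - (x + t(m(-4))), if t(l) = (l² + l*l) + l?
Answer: -13350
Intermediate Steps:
t(l) = l + 2*l² (t(l) = (l² + l²) + l = 2*l² + l = l + 2*l²)
(2908 + 7354) - (x + t(m(-4))) = (2908 + 7354) - (23584 - 4*(1 + 2*(-4))) = 10262 - (23584 - 4*(1 - 8)) = 10262 - (23584 - 4*(-7)) = 10262 - (23584 + 28) = 10262 - 1*23612 = 10262 - 23612 = -13350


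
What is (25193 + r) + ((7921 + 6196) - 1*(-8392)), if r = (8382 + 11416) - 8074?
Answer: 59426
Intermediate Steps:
r = 11724 (r = 19798 - 8074 = 11724)
(25193 + r) + ((7921 + 6196) - 1*(-8392)) = (25193 + 11724) + ((7921 + 6196) - 1*(-8392)) = 36917 + (14117 + 8392) = 36917 + 22509 = 59426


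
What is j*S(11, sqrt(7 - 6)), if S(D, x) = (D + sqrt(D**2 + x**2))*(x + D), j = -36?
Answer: -4752 - 432*sqrt(122) ≈ -9523.6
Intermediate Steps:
S(D, x) = (D + x)*(D + sqrt(D**2 + x**2)) (S(D, x) = (D + sqrt(D**2 + x**2))*(D + x) = (D + x)*(D + sqrt(D**2 + x**2)))
j*S(11, sqrt(7 - 6)) = -36*(11**2 + 11*sqrt(7 - 6) + 11*sqrt(11**2 + (sqrt(7 - 6))**2) + sqrt(7 - 6)*sqrt(11**2 + (sqrt(7 - 6))**2)) = -36*(121 + 11*sqrt(1) + 11*sqrt(121 + (sqrt(1))**2) + sqrt(1)*sqrt(121 + (sqrt(1))**2)) = -36*(121 + 11*1 + 11*sqrt(121 + 1**2) + 1*sqrt(121 + 1**2)) = -36*(121 + 11 + 11*sqrt(121 + 1) + 1*sqrt(121 + 1)) = -36*(121 + 11 + 11*sqrt(122) + 1*sqrt(122)) = -36*(121 + 11 + 11*sqrt(122) + sqrt(122)) = -36*(132 + 12*sqrt(122)) = -4752 - 432*sqrt(122)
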